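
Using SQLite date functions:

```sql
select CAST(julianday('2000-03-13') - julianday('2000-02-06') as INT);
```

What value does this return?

23 days remain in February 2000 after the 6th (29 − 6).
Then 13 days into March 2000.
Total: 23 + 13 = 36.

36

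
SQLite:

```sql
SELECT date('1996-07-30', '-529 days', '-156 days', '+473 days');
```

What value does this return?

Applying '-529 days' to 1996-07-30: counting 529 days back gives 1995-02-17.
Applying '-156 days' to 1995-02-17: counting 156 days back gives 1994-09-14.
Applying '+473 days' to 1994-09-14: counting 473 days forward gives 1995-12-31.

1995-12-31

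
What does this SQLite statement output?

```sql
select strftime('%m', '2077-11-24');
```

`%m` extracts the 2-digit month (01-12): 11.

11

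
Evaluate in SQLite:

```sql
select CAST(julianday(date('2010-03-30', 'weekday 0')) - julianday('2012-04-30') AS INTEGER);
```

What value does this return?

`weekday 0` advances to the next Sunday; 2010-03-30 is a Tuesday, so it moves forward to 2010-04-04.
26 days remain in April 2010 after the 4th (30 − 4).
Full months from May 2010 through March 2012 contribute their day counts.
Then 30 days into April 2012.
Total: 26 + 31 + 30 + 31 + 31 + 30 + 31 + 30 + 31 + 31 + 28 + 31 + 30 + 31 + 30 + 31 + 31 + 30 + 31 + 30 + 31 + 31 + 29 + 31 + 30 = 757.
The subtraction is earlier − later, so the result is −757 → -757.

-757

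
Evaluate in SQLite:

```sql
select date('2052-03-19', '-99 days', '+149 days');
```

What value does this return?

2052-05-08

Applying '-99 days' to 2052-03-19: counting 99 days back gives 2051-12-11.
Applying '+149 days' to 2051-12-11: counting 149 days forward gives 2052-05-08.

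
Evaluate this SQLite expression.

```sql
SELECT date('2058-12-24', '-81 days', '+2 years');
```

Applying '-81 days' to 2058-12-24: counting 81 days back gives 2058-10-04.
Adding +2 years to 2058-10-04 gives 2060-10-04.

2060-10-04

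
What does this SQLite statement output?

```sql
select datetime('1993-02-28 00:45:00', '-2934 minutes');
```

1993-02-25 23:51:00

2934 minutes = 48h 54m; -2934 minutes from 1993-02-28 00:45:00 is 1993-02-25 23:51:00 (crosses midnight).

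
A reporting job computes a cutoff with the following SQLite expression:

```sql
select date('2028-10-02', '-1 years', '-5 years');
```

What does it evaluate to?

2022-10-02

Adding -1 year to 2028-10-02 gives 2027-10-02.
Adding -5 years to 2027-10-02 gives 2022-10-02.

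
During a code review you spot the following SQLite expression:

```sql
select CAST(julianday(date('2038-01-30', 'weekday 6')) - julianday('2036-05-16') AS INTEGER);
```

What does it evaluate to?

624

`weekday 6` advances to the next Saturday; 2038-01-30 is already a Saturday, so it stays at 2038-01-30.
15 days remain in May 2036 after the 16th (31 − 16).
Full months from June 2036 through December 2037 contribute their day counts.
Then 30 days into January 2038.
Total: 15 + 30 + 31 + 31 + 30 + 31 + 30 + 31 + 31 + 28 + 31 + 30 + 31 + 30 + 31 + 31 + 30 + 31 + 30 + 31 + 30 = 624.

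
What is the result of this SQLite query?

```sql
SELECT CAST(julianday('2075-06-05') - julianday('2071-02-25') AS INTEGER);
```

1561

3 days remain in February 2071 after the 25th (28 − 25).
Full months from March 2071 through May 2075 contribute their day counts.
Then 5 days into June 2075.
Total: 3 + 31 + 30 + 31 + 30 + 31 + 31 + 30 + 31 + 30 + 31 + 31 + 29 + 31 + 30 + 31 + 30 + 31 + 31 + 30 + 31 + 30 + 31 + 31 + 28 + 31 + 30 + 31 + 30 + 31 + 31 + 30 + 31 + 30 + 31 + 31 + 28 + 31 + 30 + 31 + 30 + 31 + 31 + 30 + 31 + 30 + 31 + 31 + 28 + 31 + 30 + 31 + 5 = 1561.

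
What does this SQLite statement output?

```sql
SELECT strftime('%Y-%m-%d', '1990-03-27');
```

`%Y-%m-%d` extracts the ISO date: 1990-03-27.

1990-03-27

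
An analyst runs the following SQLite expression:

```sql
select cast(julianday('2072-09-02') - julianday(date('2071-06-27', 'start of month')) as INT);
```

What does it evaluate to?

459

`start of month` rewinds 2071-06-27 to 2071-06-01.
29 days remain in June 2071 after the 1st (30 − 1).
Full months from July 2071 through August 2072 contribute their day counts.
Then 2 days into September 2072.
Total: 29 + 31 + 31 + 30 + 31 + 30 + 31 + 31 + 29 + 31 + 30 + 31 + 30 + 31 + 31 + 2 = 459.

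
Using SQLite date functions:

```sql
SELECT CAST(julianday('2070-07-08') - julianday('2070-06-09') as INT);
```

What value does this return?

21 days remain in June 2070 after the 9th (30 − 9).
Then 8 days into July 2070.
Total: 21 + 8 = 29.

29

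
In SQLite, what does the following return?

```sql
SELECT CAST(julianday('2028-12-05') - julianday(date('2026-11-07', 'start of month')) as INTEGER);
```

`start of month` rewinds 2026-11-07 to 2026-11-01.
29 days remain in November 2026 after the 1st (30 − 1).
Full months from December 2026 through November 2028 contribute their day counts.
Then 5 days into December 2028.
Total: 29 + 31 + 31 + 28 + 31 + 30 + 31 + 30 + 31 + 31 + 30 + 31 + 30 + 31 + 31 + 29 + 31 + 30 + 31 + 30 + 31 + 31 + 30 + 31 + 30 + 5 = 765.

765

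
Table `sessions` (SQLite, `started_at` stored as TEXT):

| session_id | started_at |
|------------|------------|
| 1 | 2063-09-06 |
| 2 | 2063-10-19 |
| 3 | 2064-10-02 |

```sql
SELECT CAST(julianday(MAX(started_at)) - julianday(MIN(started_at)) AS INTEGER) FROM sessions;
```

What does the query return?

MIN = 2063-09-06, MAX = 2064-10-02.
24 days remain in September 2063 after the 6th (30 − 6).
Full months from October 2063 through September 2064 contribute their day counts.
Then 2 days into October 2064.
Total: 24 + 31 + 30 + 31 + 31 + 29 + 31 + 30 + 31 + 30 + 31 + 31 + 30 + 2 = 392.

392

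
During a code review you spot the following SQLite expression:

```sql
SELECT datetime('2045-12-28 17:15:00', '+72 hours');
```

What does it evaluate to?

+72 hours from 2045-12-28 17:15:00 is 2045-12-31 17:15:00 (crosses midnight).

2045-12-31 17:15:00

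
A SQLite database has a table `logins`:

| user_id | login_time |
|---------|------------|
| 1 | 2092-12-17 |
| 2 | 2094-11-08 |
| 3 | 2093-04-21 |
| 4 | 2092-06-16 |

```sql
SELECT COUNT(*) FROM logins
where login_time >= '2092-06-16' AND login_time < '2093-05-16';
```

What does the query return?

3

Rows in [2092-06-16, 2093-05-16): 2092-12-17, 2093-04-21, 2092-06-16 → 3 rows.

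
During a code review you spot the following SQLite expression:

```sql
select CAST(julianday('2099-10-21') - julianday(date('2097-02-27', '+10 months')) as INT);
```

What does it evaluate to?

Adding +10 months to 2097-02-27 gives 2097-12-27.
4 days remain in December 2097 after the 27th (31 − 27).
Full months from January 2098 through September 2099 contribute their day counts.
Then 21 days into October 2099.
Total: 4 + 31 + 28 + 31 + 30 + 31 + 30 + 31 + 31 + 30 + 31 + 30 + 31 + 31 + 28 + 31 + 30 + 31 + 30 + 31 + 31 + 30 + 21 = 663.

663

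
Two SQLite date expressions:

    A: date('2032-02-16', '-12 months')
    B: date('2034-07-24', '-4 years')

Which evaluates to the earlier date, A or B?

A = 2031-02-16.
B = 2030-07-24.
B is earlier.

B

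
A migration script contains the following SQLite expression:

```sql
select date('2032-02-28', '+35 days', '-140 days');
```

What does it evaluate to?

2031-11-15

February 2032 has 29 days; 1 remain after the 28th, so 2 days reach 2032-03-01.
March 2032 has 31 days; 30 remain after the 1st, so 31 days reach 2032-04-01.
Advancing 2 more days within April lands on 2032-04-03.
Applying '-140 days' to 2032-04-03: counting 140 days back gives 2031-11-15.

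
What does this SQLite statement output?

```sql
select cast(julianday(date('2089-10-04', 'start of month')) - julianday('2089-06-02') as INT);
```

121

`start of month` rewinds 2089-10-04 to 2089-10-01.
28 days remain in June 2089 after the 2nd (30 − 2).
July 2089: 31 days.
August 2089: 31 days.
September 2089: 30 days.
Then 1 day into October 2089.
Total: 28 + 31 + 31 + 30 + 1 = 121.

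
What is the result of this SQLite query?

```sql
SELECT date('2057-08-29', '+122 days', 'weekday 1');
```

Applying '+122 days' to 2057-08-29: counting 122 days forward gives 2057-12-29.
`weekday 1` advances to the next Monday; 2057-12-29 is a Saturday, so it moves forward to 2057-12-31.

2057-12-31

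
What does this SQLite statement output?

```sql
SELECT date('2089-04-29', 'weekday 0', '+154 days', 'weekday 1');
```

2089-10-03

`weekday 0` advances to the next Sunday; 2089-04-29 is a Friday, so it moves forward to 2089-05-01.
Applying '+154 days' to 2089-05-01: counting 154 days forward gives 2089-10-02.
`weekday 1` advances to the next Monday; 2089-10-02 is a Sunday, so it moves forward to 2089-10-03.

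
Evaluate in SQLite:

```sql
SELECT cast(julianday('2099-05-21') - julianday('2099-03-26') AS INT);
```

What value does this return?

56

5 days remain in March 2099 after the 26th (31 − 26).
April 2099: 30 days.
Then 21 days into May 2099.
Total: 5 + 30 + 21 = 56.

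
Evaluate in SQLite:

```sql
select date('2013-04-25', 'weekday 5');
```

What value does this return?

2013-04-26

`weekday 5` advances to the next Friday; 2013-04-25 is a Thursday, so it moves forward to 2013-04-26.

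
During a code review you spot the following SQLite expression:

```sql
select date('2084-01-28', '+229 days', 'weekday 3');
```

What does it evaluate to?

Applying '+229 days' to 2084-01-28: counting 229 days forward gives 2084-09-13.
`weekday 3` advances to the next Wednesday; 2084-09-13 is already a Wednesday, so it stays at 2084-09-13.

2084-09-13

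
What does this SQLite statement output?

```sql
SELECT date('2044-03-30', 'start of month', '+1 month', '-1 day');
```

2044-03-31

`start of month` rewinds 2044-03-30 to 2044-03-01.
Adding +1 month to 2044-03-01 gives 2044-04-01.
Going back 1 day from 2044-04-01 reaches 2044-03-31 (last day of March, 31 days).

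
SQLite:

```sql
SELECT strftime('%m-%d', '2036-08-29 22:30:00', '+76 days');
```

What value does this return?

11-13

First apply '+76 days': 2036-08-29 22:30:00 → 2036-11-13 22:30:00.
`%m-%d` extracts the month-day: 11-13.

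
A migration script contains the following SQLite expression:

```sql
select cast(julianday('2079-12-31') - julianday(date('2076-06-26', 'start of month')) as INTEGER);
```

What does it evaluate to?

`start of month` rewinds 2076-06-26 to 2076-06-01.
29 days remain in June 2076 after the 1st (30 − 1).
Full months from July 2076 through November 2079 contribute their day counts.
Then 31 days into December 2079.
Total: 29 + 31 + 31 + 30 + 31 + 30 + 31 + 31 + 28 + 31 + 30 + 31 + 30 + 31 + 31 + 30 + 31 + 30 + 31 + 31 + 28 + 31 + 30 + 31 + 30 + 31 + 31 + 30 + 31 + 30 + 31 + 31 + 28 + 31 + 30 + 31 + 30 + 31 + 31 + 30 + 31 + 30 + 31 = 1308.

1308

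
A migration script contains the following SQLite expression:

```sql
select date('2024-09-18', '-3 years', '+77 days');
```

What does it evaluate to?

Adding -3 years to 2024-09-18 gives 2021-09-18.
Applying '+77 days' to 2021-09-18: counting 77 days forward gives 2021-12-04.

2021-12-04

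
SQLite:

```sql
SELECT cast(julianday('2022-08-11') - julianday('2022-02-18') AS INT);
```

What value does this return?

174

10 days remain in February 2022 after the 18th (28 − 18).
March 2022: 31 days.
April 2022: 30 days.
May 2022: 31 days.
June 2022: 30 days.
July 2022: 31 days.
Then 11 days into August 2022.
Total: 10 + 31 + 30 + 31 + 30 + 31 + 11 = 174.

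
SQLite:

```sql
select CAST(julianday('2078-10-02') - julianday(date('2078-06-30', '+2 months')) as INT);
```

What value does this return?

Adding +2 months to 2078-06-30 gives 2078-08-30.
1 day remains in August 2078 after the 30th (31 − 30).
September 2078: 30 days.
Then 2 days into October 2078.
Total: 1 + 30 + 2 = 33.

33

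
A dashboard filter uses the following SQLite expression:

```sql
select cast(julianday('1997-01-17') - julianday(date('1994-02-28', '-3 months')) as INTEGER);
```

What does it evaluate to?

1146

Adding -3 months to 1994-02-28 gives 1993-11-28.
2 days remain in November 1993 after the 28th (30 − 28).
Full months from December 1993 through December 1996 contribute their day counts.
Then 17 days into January 1997.
Total: 2 + 31 + 31 + 28 + 31 + 30 + 31 + 30 + 31 + 31 + 30 + 31 + 30 + 31 + 31 + 28 + 31 + 30 + 31 + 30 + 31 + 31 + 30 + 31 + 30 + 31 + 31 + 29 + 31 + 30 + 31 + 30 + 31 + 31 + 30 + 31 + 30 + 31 + 17 = 1146.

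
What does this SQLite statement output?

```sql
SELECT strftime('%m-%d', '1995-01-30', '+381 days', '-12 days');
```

First apply '+381 days', '-12 days': 1995-01-30 → 1996-02-03.
`%m-%d` extracts the month-day: 02-03.

02-03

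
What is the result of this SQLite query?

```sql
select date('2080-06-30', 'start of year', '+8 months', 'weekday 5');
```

2080-09-06

`start of year` rewinds 2080-06-30 to 2080-01-01.
Adding +8 months to 2080-01-01 gives 2080-09-01.
`weekday 5` advances to the next Friday; 2080-09-01 is a Sunday, so it moves forward to 2080-09-06.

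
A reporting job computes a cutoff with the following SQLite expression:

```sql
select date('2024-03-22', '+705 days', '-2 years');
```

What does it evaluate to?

Applying '+705 days' to 2024-03-22: counting 705 days forward gives 2026-02-25.
Adding -2 years to 2026-02-25 gives 2024-02-25.

2024-02-25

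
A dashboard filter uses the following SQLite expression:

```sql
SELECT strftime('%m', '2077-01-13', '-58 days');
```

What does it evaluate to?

11

First apply '-58 days': 2077-01-13 → 2076-11-16.
`%m` extracts the 2-digit month (01-12): 11.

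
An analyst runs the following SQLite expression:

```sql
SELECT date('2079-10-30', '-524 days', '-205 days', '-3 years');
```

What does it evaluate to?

2074-10-31

Applying '-524 days' to 2079-10-30: counting 524 days back gives 2078-05-24.
Applying '-205 days' to 2078-05-24: counting 205 days back gives 2077-10-31.
Adding -3 years to 2077-10-31 gives 2074-10-31.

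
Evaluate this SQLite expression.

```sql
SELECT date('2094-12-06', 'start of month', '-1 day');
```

2094-11-30

`start of month` rewinds 2094-12-06 to 2094-12-01.
Going back 1 day from 2094-12-01 reaches 2094-11-30 (last day of November, 30 days).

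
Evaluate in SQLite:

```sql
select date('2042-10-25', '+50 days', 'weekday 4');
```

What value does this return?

Applying '+50 days' to 2042-10-25: counting 50 days forward gives 2042-12-14.
`weekday 4` advances to the next Thursday; 2042-12-14 is a Sunday, so it moves forward to 2042-12-18.

2042-12-18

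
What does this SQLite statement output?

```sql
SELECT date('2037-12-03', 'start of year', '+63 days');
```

`start of year` rewinds 2037-12-03 to 2037-01-01.
Applying '+63 days' to 2037-01-01: counting 63 days forward gives 2037-03-05.

2037-03-05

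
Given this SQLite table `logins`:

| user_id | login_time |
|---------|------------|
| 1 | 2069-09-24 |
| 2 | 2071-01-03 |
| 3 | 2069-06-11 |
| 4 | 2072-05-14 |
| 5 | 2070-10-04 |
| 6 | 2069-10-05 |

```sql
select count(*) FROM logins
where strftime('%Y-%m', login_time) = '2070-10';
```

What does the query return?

Rows with year-month 2070-10: 2070-10-04 → 1.

1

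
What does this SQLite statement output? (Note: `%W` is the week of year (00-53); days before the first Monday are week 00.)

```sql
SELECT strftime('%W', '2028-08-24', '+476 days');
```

50

First apply '+476 days': 2028-08-24 → 2029-12-13.
2029-12-13 is a Thursday. SQLite's %W counts Mondays since the year started; the result is 50.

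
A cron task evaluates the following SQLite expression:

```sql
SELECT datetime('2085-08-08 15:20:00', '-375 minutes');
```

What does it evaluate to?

2085-08-08 09:05:00

375 minutes = 6h 15m; -375 minutes from 2085-08-08 15:20:00 is 2085-08-08 09:05:00.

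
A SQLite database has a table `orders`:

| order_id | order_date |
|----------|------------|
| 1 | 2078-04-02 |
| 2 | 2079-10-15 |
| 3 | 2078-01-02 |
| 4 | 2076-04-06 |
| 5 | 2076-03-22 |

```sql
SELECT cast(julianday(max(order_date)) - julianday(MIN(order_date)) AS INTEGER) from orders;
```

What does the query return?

MIN = 2076-03-22, MAX = 2079-10-15.
9 days remain in March 2076 after the 22nd (31 − 22).
Full months from April 2076 through September 2079 contribute their day counts.
Then 15 days into October 2079.
Total: 9 + 30 + 31 + 30 + 31 + 31 + 30 + 31 + 30 + 31 + 31 + 28 + 31 + 30 + 31 + 30 + 31 + 31 + 30 + 31 + 30 + 31 + 31 + 28 + 31 + 30 + 31 + 30 + 31 + 31 + 30 + 31 + 30 + 31 + 31 + 28 + 31 + 30 + 31 + 30 + 31 + 31 + 30 + 15 = 1302.

1302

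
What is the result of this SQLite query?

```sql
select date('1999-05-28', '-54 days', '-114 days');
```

1998-12-11

Applying '-54 days' to 1999-05-28: counting 54 days back gives 1999-04-04.
Applying '-114 days' to 1999-04-04: counting 114 days back gives 1998-12-11.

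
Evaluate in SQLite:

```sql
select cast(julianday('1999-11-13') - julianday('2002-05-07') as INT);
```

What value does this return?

-906

17 days remain in November 1999 after the 13th (30 − 13).
Full months from December 1999 through April 2002 contribute their day counts.
Then 7 days into May 2002.
Total: 17 + 31 + 31 + 29 + 31 + 30 + 31 + 30 + 31 + 31 + 30 + 31 + 30 + 31 + 31 + 28 + 31 + 30 + 31 + 30 + 31 + 31 + 30 + 31 + 30 + 31 + 31 + 28 + 31 + 30 + 7 = 906.
The subtraction is earlier − later, so the result is −906 → -906.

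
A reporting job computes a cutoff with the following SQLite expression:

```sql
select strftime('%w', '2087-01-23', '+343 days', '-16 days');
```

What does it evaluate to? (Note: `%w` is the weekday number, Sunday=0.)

First apply '+343 days', '-16 days': 2087-01-23 → 2087-12-16.
2087-12-16 is a Tuesday; with Sunday=0 that is 2.

2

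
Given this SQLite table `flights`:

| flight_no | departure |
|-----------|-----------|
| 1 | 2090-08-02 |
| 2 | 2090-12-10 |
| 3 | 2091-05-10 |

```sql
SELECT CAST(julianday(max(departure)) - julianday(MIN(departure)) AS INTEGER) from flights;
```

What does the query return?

MIN = 2090-08-02, MAX = 2091-05-10.
29 days remain in August 2090 after the 2nd (31 − 2).
Full months from September 2090 through April 2091 contribute their day counts.
Then 10 days into May 2091.
Total: 29 + 30 + 31 + 30 + 31 + 31 + 28 + 31 + 30 + 10 = 281.

281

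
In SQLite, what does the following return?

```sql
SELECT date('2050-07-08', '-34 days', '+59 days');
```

Going back 8 days from 2050-07-08 reaches 2050-06-30 (last day of June, 30 days).
Going back 26 days within June lands on 2050-06-04.
Applying '+59 days' to 2050-06-04: counting 59 days forward gives 2050-08-02.

2050-08-02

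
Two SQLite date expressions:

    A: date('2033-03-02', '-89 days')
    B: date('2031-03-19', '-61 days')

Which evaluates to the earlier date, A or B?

A = 2032-12-03.
B = 2031-01-17.
B is earlier.

B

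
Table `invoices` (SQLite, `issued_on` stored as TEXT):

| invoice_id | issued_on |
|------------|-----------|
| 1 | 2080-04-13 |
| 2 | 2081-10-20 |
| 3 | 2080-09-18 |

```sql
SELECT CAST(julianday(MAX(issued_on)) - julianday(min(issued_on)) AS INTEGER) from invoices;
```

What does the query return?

555

MIN = 2080-04-13, MAX = 2081-10-20.
17 days remain in April 2080 after the 13th (30 − 13).
Full months from May 2080 through September 2081 contribute their day counts.
Then 20 days into October 2081.
Total: 17 + 31 + 30 + 31 + 31 + 30 + 31 + 30 + 31 + 31 + 28 + 31 + 30 + 31 + 30 + 31 + 31 + 30 + 20 = 555.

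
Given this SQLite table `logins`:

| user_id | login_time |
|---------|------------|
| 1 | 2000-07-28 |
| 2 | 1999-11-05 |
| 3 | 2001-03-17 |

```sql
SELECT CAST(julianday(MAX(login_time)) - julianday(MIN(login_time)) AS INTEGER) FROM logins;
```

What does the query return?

MIN = 1999-11-05, MAX = 2001-03-17.
25 days remain in November 1999 after the 5th (30 − 5).
Full months from December 1999 through February 2001 contribute their day counts.
Then 17 days into March 2001.
Total: 25 + 31 + 31 + 29 + 31 + 30 + 31 + 30 + 31 + 31 + 30 + 31 + 30 + 31 + 31 + 28 + 17 = 498.

498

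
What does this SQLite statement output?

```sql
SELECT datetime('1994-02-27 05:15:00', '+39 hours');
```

1994-02-28 20:15:00

+39 hours from 1994-02-27 05:15:00 is 1994-02-28 20:15:00 (crosses midnight).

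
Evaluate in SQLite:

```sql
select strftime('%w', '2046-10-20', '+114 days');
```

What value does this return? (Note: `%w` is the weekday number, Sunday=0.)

First apply '+114 days': 2046-10-20 → 2047-02-11.
2047-02-11 is a Monday; with Sunday=0 that is 1.

1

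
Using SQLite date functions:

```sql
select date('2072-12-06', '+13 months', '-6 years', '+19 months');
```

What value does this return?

2069-08-06

Adding +13 months to 2072-12-06 gives 2074-01-06.
Adding -6 years to 2074-01-06 gives 2068-01-06.
Adding +19 months to 2068-01-06 gives 2069-08-06.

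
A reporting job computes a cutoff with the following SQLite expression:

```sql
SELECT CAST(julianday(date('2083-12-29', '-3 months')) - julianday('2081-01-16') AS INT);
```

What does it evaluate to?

986

Adding -3 months to 2083-12-29 gives 2083-09-29.
15 days remain in January 2081 after the 16th (31 − 16).
Full months from February 2081 through August 2083 contribute their day counts.
Then 29 days into September 2083.
Total: 15 + 28 + 31 + 30 + 31 + 30 + 31 + 31 + 30 + 31 + 30 + 31 + 31 + 28 + 31 + 30 + 31 + 30 + 31 + 31 + 30 + 31 + 30 + 31 + 31 + 28 + 31 + 30 + 31 + 30 + 31 + 31 + 29 = 986.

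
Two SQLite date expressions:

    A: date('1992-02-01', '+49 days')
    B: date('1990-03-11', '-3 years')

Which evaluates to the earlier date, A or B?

A = 1992-03-21.
B = 1987-03-11.
B is earlier.

B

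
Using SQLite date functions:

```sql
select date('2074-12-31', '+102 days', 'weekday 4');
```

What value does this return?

Applying '+102 days' to 2074-12-31: counting 102 days forward gives 2075-04-12.
`weekday 4` advances to the next Thursday; 2075-04-12 is a Friday, so it moves forward to 2075-04-18.

2075-04-18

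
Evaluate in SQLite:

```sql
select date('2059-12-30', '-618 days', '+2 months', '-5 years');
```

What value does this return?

Applying '-618 days' to 2059-12-30: counting 618 days back gives 2058-04-21.
Adding +2 months to 2058-04-21 gives 2058-06-21.
Adding -5 years to 2058-06-21 gives 2053-06-21.

2053-06-21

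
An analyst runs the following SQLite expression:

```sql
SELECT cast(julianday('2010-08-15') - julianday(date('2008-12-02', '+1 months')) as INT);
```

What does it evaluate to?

Adding +1 month to 2008-12-02 gives 2009-01-02.
29 days remain in January 2009 after the 2nd (31 − 2).
Full months from February 2009 through July 2010 contribute their day counts.
Then 15 days into August 2010.
Total: 29 + 28 + 31 + 30 + 31 + 30 + 31 + 31 + 30 + 31 + 30 + 31 + 31 + 28 + 31 + 30 + 31 + 30 + 31 + 15 = 590.

590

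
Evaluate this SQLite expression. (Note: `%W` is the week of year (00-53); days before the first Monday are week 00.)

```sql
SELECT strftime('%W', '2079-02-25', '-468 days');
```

First apply '-468 days': 2079-02-25 → 2077-11-14.
2077-11-14 is a Sunday. SQLite's %W counts Mondays since the year started; the result is 45.

45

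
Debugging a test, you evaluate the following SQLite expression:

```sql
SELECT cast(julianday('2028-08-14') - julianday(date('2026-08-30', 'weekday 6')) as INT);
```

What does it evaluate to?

`weekday 6` advances to the next Saturday; 2026-08-30 is a Sunday, so it moves forward to 2026-09-05.
25 days remain in September 2026 after the 5th (30 − 5).
Full months from October 2026 through July 2028 contribute their day counts.
Then 14 days into August 2028.
Total: 25 + 31 + 30 + 31 + 31 + 28 + 31 + 30 + 31 + 30 + 31 + 31 + 30 + 31 + 30 + 31 + 31 + 29 + 31 + 30 + 31 + 30 + 31 + 14 = 709.

709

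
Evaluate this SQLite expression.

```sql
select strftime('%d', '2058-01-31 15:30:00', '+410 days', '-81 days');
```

First apply '+410 days', '-81 days': 2058-01-31 15:30:00 → 2058-12-26 15:30:00.
`%d` extracts the 2-digit day of month: 26.

26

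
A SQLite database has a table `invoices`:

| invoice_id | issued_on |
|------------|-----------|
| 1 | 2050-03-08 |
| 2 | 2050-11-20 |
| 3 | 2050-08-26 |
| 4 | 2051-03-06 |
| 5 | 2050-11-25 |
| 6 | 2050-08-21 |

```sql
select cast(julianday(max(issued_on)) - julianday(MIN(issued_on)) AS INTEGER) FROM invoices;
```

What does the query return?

363

MIN = 2050-03-08, MAX = 2051-03-06.
23 days remain in March 2050 after the 8th (31 − 8).
Full months from April 2050 through February 2051 contribute their day counts.
Then 6 days into March 2051.
Total: 23 + 30 + 31 + 30 + 31 + 31 + 30 + 31 + 30 + 31 + 31 + 28 + 6 = 363.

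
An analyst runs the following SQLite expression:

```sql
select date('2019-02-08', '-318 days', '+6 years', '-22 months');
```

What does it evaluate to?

2022-05-27

Applying '-318 days' to 2019-02-08: counting 318 days back gives 2018-03-27.
Adding +6 years to 2018-03-27 gives 2024-03-27.
Adding -22 months to 2024-03-27 gives 2022-05-27.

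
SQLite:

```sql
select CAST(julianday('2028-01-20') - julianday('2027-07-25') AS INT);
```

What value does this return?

6 days remain in July 2027 after the 25th (31 − 25).
August 2027: 31 days.
September 2027: 30 days.
October 2027: 31 days.
November 2027: 30 days.
December 2027: 31 days.
Then 20 days into January 2028.
Total: 6 + 31 + 30 + 31 + 30 + 31 + 20 = 179.

179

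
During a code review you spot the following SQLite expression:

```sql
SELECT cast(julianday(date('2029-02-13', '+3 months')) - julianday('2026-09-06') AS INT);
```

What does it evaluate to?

Adding +3 months to 2029-02-13 gives 2029-05-13.
24 days remain in September 2026 after the 6th (30 − 6).
Full months from October 2026 through April 2029 contribute their day counts.
Then 13 days into May 2029.
Total: 24 + 31 + 30 + 31 + 31 + 28 + 31 + 30 + 31 + 30 + 31 + 31 + 30 + 31 + 30 + 31 + 31 + 29 + 31 + 30 + 31 + 30 + 31 + 31 + 30 + 31 + 30 + 31 + 31 + 28 + 31 + 30 + 13 = 980.

980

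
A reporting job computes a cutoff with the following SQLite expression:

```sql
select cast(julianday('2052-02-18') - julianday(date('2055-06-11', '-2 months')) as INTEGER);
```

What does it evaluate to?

Adding -2 months to 2055-06-11 gives 2055-04-11.
11 days remain in February 2052 after the 18th (29 − 18).
Full months from March 2052 through March 2055 contribute their day counts.
Then 11 days into April 2055.
Total: 11 + 31 + 30 + 31 + 30 + 31 + 31 + 30 + 31 + 30 + 31 + 31 + 28 + 31 + 30 + 31 + 30 + 31 + 31 + 30 + 31 + 30 + 31 + 31 + 28 + 31 + 30 + 31 + 30 + 31 + 31 + 30 + 31 + 30 + 31 + 31 + 28 + 31 + 11 = 1148.
The subtraction is earlier − later, so the result is −1148 → -1148.

-1148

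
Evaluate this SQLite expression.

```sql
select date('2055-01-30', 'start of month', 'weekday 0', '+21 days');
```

`start of month` rewinds 2055-01-30 to 2055-01-01.
`weekday 0` advances to the next Sunday; 2055-01-01 is a Friday, so it moves forward to 2055-01-03.
Advancing 21 more days within January lands on 2055-01-24.

2055-01-24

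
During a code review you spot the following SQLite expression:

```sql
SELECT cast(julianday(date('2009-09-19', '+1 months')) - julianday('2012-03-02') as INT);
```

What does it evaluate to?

Adding +1 month to 2009-09-19 gives 2009-10-19.
12 days remain in October 2009 after the 19th (31 − 19).
Full months from November 2009 through February 2012 contribute their day counts.
Then 2 days into March 2012.
Total: 12 + 30 + 31 + 31 + 28 + 31 + 30 + 31 + 30 + 31 + 31 + 30 + 31 + 30 + 31 + 31 + 28 + 31 + 30 + 31 + 30 + 31 + 31 + 30 + 31 + 30 + 31 + 31 + 29 + 2 = 865.
The subtraction is earlier − later, so the result is −865 → -865.

-865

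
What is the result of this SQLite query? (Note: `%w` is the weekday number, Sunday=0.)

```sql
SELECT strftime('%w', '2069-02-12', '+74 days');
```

First apply '+74 days': 2069-02-12 → 2069-04-27.
2069-04-27 is a Saturday; with Sunday=0 that is 6.

6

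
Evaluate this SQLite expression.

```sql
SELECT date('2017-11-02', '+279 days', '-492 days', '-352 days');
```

Applying '+279 days' to 2017-11-02: counting 279 days forward gives 2018-08-08.
Applying '-492 days' to 2018-08-08: counting 492 days back gives 2017-04-03.
Applying '-352 days' to 2017-04-03: counting 352 days back gives 2016-04-16.

2016-04-16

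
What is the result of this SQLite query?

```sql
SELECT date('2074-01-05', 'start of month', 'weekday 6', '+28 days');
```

2074-02-03

`start of month` rewinds 2074-01-05 to 2074-01-01.
`weekday 6` advances to the next Saturday; 2074-01-01 is a Monday, so it moves forward to 2074-01-06.
January 2074 has 31 days; 25 remain after the 6th, so 26 days reach 2074-02-01.
Advancing 2 more days within February lands on 2074-02-03.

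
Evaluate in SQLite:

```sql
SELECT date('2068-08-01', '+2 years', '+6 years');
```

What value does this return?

Adding +2 years to 2068-08-01 gives 2070-08-01.
Adding +6 years to 2070-08-01 gives 2076-08-01.

2076-08-01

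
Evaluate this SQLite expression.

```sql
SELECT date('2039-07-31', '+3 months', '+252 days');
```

Adding +3 months to 2039-07-31 gives 2039-10-31.
Applying '+252 days' to 2039-10-31: counting 252 days forward gives 2040-07-09.

2040-07-09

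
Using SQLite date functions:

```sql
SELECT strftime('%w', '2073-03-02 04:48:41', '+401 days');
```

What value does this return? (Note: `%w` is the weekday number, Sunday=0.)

6

First apply '+401 days': 2073-03-02 04:48:41 → 2074-04-07 04:48:41.
2074-04-07 is a Saturday; with Sunday=0 that is 6.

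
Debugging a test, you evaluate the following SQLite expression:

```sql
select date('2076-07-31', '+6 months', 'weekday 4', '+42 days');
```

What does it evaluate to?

2077-03-18

Adding +6 months to 2076-07-31 gives 2077-01-31.
`weekday 4` advances to the next Thursday; 2077-01-31 is a Sunday, so it moves forward to 2077-02-04.
Applying '+42 days' to 2077-02-04: counting 42 days forward gives 2077-03-18.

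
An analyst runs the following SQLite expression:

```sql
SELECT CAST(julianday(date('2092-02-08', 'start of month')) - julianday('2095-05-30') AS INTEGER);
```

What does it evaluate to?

`start of month` rewinds 2092-02-08 to 2092-02-01.
28 days remain in February 2092 after the 1st (29 − 1).
Full months from March 2092 through April 2095 contribute their day counts.
Then 30 days into May 2095.
Total: 28 + 31 + 30 + 31 + 30 + 31 + 31 + 30 + 31 + 30 + 31 + 31 + 28 + 31 + 30 + 31 + 30 + 31 + 31 + 30 + 31 + 30 + 31 + 31 + 28 + 31 + 30 + 31 + 30 + 31 + 31 + 30 + 31 + 30 + 31 + 31 + 28 + 31 + 30 + 30 = 1214.
The subtraction is earlier − later, so the result is −1214 → -1214.

-1214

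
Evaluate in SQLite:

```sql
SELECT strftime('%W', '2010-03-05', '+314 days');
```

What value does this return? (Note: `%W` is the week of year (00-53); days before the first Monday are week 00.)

02

First apply '+314 days': 2010-03-05 → 2011-01-13.
2011-01-13 is a Thursday. SQLite's %W counts Mondays since the year started; the result is 02.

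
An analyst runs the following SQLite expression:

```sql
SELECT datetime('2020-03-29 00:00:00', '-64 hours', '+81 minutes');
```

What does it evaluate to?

-64 hours from 2020-03-29 00:00:00 is 2020-03-26 08:00:00 (crosses midnight).
81 minutes = 1h 21m; +81 minutes from 2020-03-26 08:00:00 is 2020-03-26 09:21:00.

2020-03-26 09:21:00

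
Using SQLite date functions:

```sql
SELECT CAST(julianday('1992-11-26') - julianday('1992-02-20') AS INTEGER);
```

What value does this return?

9 days remain in February 1992 after the 20th (29 − 20).
Full months from March 1992 through October 1992 contribute their day counts.
Then 26 days into November 1992.
Total: 9 + 31 + 30 + 31 + 30 + 31 + 31 + 30 + 31 + 26 = 280.

280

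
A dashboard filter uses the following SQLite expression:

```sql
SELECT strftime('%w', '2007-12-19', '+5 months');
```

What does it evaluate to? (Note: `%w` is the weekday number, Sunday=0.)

1

First apply '+5 months': 2007-12-19 → 2008-05-19.
2008-05-19 is a Monday; with Sunday=0 that is 1.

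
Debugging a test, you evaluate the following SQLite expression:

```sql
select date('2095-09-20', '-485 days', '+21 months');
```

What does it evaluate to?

2096-02-23

Applying '-485 days' to 2095-09-20: counting 485 days back gives 2094-05-23.
Adding +21 months to 2094-05-23 gives 2096-02-23.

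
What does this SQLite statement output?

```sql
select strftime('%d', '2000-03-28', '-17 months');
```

28

First apply '-17 months': 2000-03-28 → 1998-10-28.
`%d` extracts the 2-digit day of month: 28.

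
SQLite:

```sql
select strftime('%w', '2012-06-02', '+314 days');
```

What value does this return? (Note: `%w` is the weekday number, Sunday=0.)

First apply '+314 days': 2012-06-02 → 2013-04-12.
2013-04-12 is a Friday; with Sunday=0 that is 5.

5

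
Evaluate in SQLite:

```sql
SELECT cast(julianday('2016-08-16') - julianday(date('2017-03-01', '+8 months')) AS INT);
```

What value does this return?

Adding +8 months to 2017-03-01 gives 2017-11-01.
15 days remain in August 2016 after the 16th (31 − 16).
Full months from September 2016 through October 2017 contribute their day counts.
Then 1 day into November 2017.
Total: 15 + 30 + 31 + 30 + 31 + 31 + 28 + 31 + 30 + 31 + 30 + 31 + 31 + 30 + 31 + 1 = 442.
The subtraction is earlier − later, so the result is −442 → -442.

-442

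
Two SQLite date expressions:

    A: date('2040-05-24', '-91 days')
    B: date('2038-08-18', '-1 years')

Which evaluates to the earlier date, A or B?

A = 2040-02-23.
B = 2037-08-18.
B is earlier.

B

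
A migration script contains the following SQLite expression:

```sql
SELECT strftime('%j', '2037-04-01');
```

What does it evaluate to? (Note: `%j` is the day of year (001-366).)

Day-of-year for 2037-04-01: days since 2037-01-01 inclusive = 91, zero-padded to 091.

091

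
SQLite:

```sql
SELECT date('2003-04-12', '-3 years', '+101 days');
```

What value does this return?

Adding -3 years to 2003-04-12 gives 2000-04-12.
Applying '+101 days' to 2000-04-12: counting 101 days forward gives 2000-07-22.

2000-07-22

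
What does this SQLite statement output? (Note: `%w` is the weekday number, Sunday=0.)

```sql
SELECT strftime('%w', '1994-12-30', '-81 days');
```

1

First apply '-81 days': 1994-12-30 → 1994-10-10.
1994-10-10 is a Monday; with Sunday=0 that is 1.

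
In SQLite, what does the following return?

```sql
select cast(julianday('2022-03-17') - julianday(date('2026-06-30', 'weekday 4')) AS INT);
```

-1568

`weekday 4` advances to the next Thursday; 2026-06-30 is a Tuesday, so it moves forward to 2026-07-02.
14 days remain in March 2022 after the 17th (31 − 17).
Full months from April 2022 through June 2026 contribute their day counts.
Then 2 days into July 2026.
Total: 14 + 30 + 31 + 30 + 31 + 31 + 30 + 31 + 30 + 31 + 31 + 28 + 31 + 30 + 31 + 30 + 31 + 31 + 30 + 31 + 30 + 31 + 31 + 29 + 31 + 30 + 31 + 30 + 31 + 31 + 30 + 31 + 30 + 31 + 31 + 28 + 31 + 30 + 31 + 30 + 31 + 31 + 30 + 31 + 30 + 31 + 31 + 28 + 31 + 30 + 31 + 30 + 2 = 1568.
The subtraction is earlier − later, so the result is −1568 → -1568.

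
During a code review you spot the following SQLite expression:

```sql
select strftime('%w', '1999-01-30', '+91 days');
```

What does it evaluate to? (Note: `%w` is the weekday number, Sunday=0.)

First apply '+91 days': 1999-01-30 → 1999-05-01.
1999-05-01 is a Saturday; with Sunday=0 that is 6.

6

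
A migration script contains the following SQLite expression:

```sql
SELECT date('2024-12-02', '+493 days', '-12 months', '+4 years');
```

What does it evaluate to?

2029-04-09

Applying '+493 days' to 2024-12-02: counting 493 days forward gives 2026-04-09.
Adding -12 months to 2026-04-09 gives 2025-04-09.
Adding +4 years to 2025-04-09 gives 2029-04-09.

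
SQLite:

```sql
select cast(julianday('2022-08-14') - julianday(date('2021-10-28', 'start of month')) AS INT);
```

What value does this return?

317

`start of month` rewinds 2021-10-28 to 2021-10-01.
30 days remain in October 2021 after the 1st (31 − 1).
Full months from November 2021 through July 2022 contribute their day counts.
Then 14 days into August 2022.
Total: 30 + 30 + 31 + 31 + 28 + 31 + 30 + 31 + 30 + 31 + 14 = 317.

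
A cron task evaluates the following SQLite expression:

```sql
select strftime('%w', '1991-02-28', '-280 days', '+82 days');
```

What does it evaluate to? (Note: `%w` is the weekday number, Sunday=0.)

First apply '-280 days', '+82 days': 1991-02-28 → 1990-08-14.
1990-08-14 is a Tuesday; with Sunday=0 that is 2.

2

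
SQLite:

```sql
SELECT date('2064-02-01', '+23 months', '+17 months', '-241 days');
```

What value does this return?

Adding +23 months to 2064-02-01 gives 2066-01-01.
Adding +17 months to 2066-01-01 gives 2067-06-01.
Applying '-241 days' to 2067-06-01: counting 241 days back gives 2066-10-03.

2066-10-03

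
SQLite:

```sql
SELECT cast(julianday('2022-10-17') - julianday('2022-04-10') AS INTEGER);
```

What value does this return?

190

20 days remain in April 2022 after the 10th (30 − 10).
May 2022: 31 days.
June 2022: 30 days.
July 2022: 31 days.
August 2022: 31 days.
September 2022: 30 days.
Then 17 days into October 2022.
Total: 20 + 31 + 30 + 31 + 31 + 30 + 17 = 190.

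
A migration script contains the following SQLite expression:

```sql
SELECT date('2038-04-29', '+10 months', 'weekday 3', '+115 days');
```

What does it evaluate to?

Adding +10 months to 2038-04-29 targets 2039-02-29. February 2039 has only 28 days, so SQLite normalizes the 1-day overflow forward to 2039-03-01.
`weekday 3` advances to the next Wednesday; 2039-03-01 is a Tuesday, so it moves forward to 2039-03-02.
Applying '+115 days' to 2039-03-02: counting 115 days forward gives 2039-06-25.

2039-06-25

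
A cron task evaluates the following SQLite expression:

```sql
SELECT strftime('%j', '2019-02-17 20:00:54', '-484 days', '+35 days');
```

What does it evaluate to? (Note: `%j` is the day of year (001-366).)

First apply '-484 days', '+35 days': 2019-02-17 20:00:54 → 2017-11-25 20:00:54.
Day-of-year for 2017-11-25: days since 2017-01-01 inclusive = 329, zero-padded to 329.

329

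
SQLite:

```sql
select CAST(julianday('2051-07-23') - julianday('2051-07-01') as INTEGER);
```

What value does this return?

Both dates are in July 2051: 23 − 1 = 22.

22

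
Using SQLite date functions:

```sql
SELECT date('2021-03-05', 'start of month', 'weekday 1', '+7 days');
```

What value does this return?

2021-03-08

`start of month` rewinds 2021-03-05 to 2021-03-01.
`weekday 1` advances to the next Monday; 2021-03-01 is already a Monday, so it stays at 2021-03-01.
Advancing 7 more days within March lands on 2021-03-08.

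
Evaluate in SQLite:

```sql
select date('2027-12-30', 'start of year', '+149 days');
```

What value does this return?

`start of year` rewinds 2027-12-30 to 2027-01-01.
Applying '+149 days' to 2027-01-01: counting 149 days forward gives 2027-05-30.

2027-05-30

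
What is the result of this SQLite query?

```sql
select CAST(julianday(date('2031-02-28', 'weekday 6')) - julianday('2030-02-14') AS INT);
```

380

`weekday 6` advances to the next Saturday; 2031-02-28 is a Friday, so it moves forward to 2031-03-01.
14 days remain in February 2030 after the 14th (28 − 14).
Full months from March 2030 through February 2031 contribute their day counts.
Then 1 day into March 2031.
Total: 14 + 31 + 30 + 31 + 30 + 31 + 31 + 30 + 31 + 30 + 31 + 31 + 28 + 1 = 380.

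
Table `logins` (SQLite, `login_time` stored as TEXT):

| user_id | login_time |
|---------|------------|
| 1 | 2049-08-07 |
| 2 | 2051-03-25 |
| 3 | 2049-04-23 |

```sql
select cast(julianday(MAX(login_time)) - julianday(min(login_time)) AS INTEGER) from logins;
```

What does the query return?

MIN = 2049-04-23, MAX = 2051-03-25.
7 days remain in April 2049 after the 23rd (30 − 23).
Full months from May 2049 through February 2051 contribute their day counts.
Then 25 days into March 2051.
Total: 7 + 31 + 30 + 31 + 31 + 30 + 31 + 30 + 31 + 31 + 28 + 31 + 30 + 31 + 30 + 31 + 31 + 30 + 31 + 30 + 31 + 31 + 28 + 25 = 701.

701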